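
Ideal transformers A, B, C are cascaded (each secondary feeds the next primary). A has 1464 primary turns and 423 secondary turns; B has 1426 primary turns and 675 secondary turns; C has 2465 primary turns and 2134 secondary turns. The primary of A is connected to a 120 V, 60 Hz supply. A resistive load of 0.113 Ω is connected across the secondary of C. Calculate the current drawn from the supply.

After A: V = 120.00 × 423/1464 = 34.672 V.
After B: V = 34.672 × 675/1426 = 16.412 V.
After C: V = 16.412 × 2134/2465 = 14.208 V.
I_load = 14.208/0.113 = 125.74 A, so P_out = 14.208 × 125.74 = 1786.5 W.
All ideal ⇒ P_in = P_out, so I_supply = 1786.5/120 = 14.9 A.

I_supply ≈ 14.9 A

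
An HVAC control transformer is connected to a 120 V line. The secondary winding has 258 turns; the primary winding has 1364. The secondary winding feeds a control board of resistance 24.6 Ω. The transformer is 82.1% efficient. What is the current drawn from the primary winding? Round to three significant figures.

V_s = 120 × 258/1364 = 22.698 V.
I_s = V_s/R = 22.698/24.6 = 0.92268 A.
P_out = V_s I_s = 22.698 × 0.92268 = 20.943 W.
P_in = P_out/η = 20.943/0.821 = 25.509 W.
I_p = P_in/V_p = 25.509/120 = 0.213 A.

I_p ≈ 0.213 A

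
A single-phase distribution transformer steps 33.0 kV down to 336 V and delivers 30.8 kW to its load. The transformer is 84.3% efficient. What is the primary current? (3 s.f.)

P_in = P_out/η = 30800/0.843 = 36536 W.
I_p = P_in/V_p = 36536/33000 = 1.11 A.

I_p ≈ 1.11 A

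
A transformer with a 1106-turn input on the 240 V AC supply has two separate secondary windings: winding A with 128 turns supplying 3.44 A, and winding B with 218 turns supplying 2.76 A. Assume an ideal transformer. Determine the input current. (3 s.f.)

V_A = 240 × 128/1106 = 27.776 V; V_B = 240 × 218/1106 = 47.306 V.
P_out = V_A I_A + V_B I_B = 27.776×3.44 + 47.306×2.76 = 95.549 + 130.56 = 226.11 W.
Ideal ⇒ P_in = P_out, so I_in = P_out/V_in = 226.11/240 = 0.942 A.

I_in ≈ 0.942 A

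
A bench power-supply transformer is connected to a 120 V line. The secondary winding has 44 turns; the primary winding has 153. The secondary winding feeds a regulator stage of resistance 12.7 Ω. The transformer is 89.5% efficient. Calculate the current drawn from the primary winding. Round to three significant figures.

I_p ≈ 0.873 A

V_s = 120 × 44/153 = 34.510 V.
I_s = V_s/R = 34.510/12.7 = 2.7173 A.
P_out = V_s I_s = 34.510 × 2.7173 = 93.774 W.
P_in = P_out/η = 93.774/0.895 = 104.78 W.
I_p = P_in/V_p = 104.78/120 = 0.873 A.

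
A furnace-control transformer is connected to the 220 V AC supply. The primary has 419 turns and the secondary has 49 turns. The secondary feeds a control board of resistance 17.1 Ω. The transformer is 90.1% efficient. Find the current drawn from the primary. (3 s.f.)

V_s = 220 × 49/419 = 25.728 V.
I_s = V_s/R = 25.728/17.1 = 1.5046 A.
P_out = V_s I_s = 25.728 × 1.5046 = 38.709 W.
P_in = P_out/η = 38.709/0.901 = 42.962 W.
I_p = P_in/V_p = 42.962/220 = 0.195 A.

I_p ≈ 0.195 A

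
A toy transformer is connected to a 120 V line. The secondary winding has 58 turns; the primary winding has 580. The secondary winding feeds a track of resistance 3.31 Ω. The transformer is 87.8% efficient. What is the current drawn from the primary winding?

I_p ≈ 0.413 A

V_s = 120 × 58/580 = 12.000 V.
I_s = V_s/R = 12.000/3.31 = 3.6254 A.
P_out = V_s I_s = 12.000 × 3.6254 = 43.505 W.
P_in = P_out/η = 43.505/0.878 = 49.550 W.
I_p = P_in/V_p = 49.550/120 = 0.413 A.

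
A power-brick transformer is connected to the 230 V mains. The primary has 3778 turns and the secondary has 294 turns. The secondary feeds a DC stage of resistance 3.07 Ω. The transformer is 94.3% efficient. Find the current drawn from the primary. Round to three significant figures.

I_p ≈ 0.481 A

V_s = 230 × 294/3778 = 17.898 V.
I_s = V_s/R = 17.898/3.07 = 5.8301 A.
P_out = V_s I_s = 17.898 × 5.8301 = 104.35 W.
P_in = P_out/η = 104.35/0.943 = 110.66 W.
I_p = P_in/V_p = 110.66/230 = 0.481 A.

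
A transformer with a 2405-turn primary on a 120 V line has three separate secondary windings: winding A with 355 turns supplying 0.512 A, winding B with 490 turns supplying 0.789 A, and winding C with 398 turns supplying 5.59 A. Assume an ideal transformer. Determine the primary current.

I_p ≈ 1.16 A

V_A = 120 × 355/2405 = 17.713 V; V_B = 120 × 490/2405 = 24.449 V; V_C = 120 × 398/2405 = 19.859 V.
P_out = V_A I_A + V_B I_B + V_C I_C = 17.713×0.512 + 24.449×0.789 + 19.859×5.59 = 9.0691 + 19.290 + 111.01 = 139.37 W.
Ideal ⇒ P_in = P_out, so I_p = P_out/V_p = 139.37/120 = 1.16 A.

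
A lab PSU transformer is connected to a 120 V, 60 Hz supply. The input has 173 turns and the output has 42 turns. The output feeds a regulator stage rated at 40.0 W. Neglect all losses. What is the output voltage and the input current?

V_out = V_in × N_out/N_in = 120 × 42/173 = 29.133 V.
I_out = P/V_out = 40.0/29.133 = 1.3730 A.
I_in = I_out × N_out/N_in = 1.3730 × 42/173 = 0.333 A.

V_out ≈ 29.1 V, I_in ≈ 0.333 A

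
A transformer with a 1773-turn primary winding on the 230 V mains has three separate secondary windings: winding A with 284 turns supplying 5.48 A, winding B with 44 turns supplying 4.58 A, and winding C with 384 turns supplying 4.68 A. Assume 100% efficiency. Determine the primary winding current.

V_A = 230 × 284/1773 = 36.842 V; V_B = 230 × 44/1773 = 5.7078 V; V_C = 230 × 384/1773 = 49.814 V.
P_out = V_A I_A + V_B I_B + V_C I_C = 36.842×5.48 + 5.7078×4.58 + 49.814×4.68 = 201.89 + 26.142 + 233.13 = 461.16 W.
Ideal ⇒ P_in = P_out, so I_p = P_out/V_p = 461.16/230 = 2.01 A.

I_p ≈ 2.01 A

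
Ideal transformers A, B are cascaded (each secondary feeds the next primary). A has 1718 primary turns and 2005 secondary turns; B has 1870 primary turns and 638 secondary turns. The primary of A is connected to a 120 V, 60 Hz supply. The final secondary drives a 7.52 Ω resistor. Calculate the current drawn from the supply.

After A: V = 120.00 × 2005/1718 = 140.05 V.
After B: V = 140.05 × 638/1870 = 47.781 V.
I_load = 47.781/7.52 = 6.3538 A, so P_out = 47.781 × 6.3538 = 303.59 W.
All ideal ⇒ P_in = P_out, so I_supply = 303.59/120 = 2.53 A.

I_supply ≈ 2.53 A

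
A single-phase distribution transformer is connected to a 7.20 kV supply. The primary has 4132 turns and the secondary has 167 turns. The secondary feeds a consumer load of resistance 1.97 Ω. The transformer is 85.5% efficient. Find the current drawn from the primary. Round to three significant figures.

V_s = 7200 × 167/4132 = 291.00 V.
I_s = V_s/R = 291.00/1.97 = 147.71 A.
P_out = V_s I_s = 291.00 × 147.71 = 42984 W.
P_in = P_out/η = 42984/0.855 = 50274 W.
I_p = P_in/V_p = 50274/7200 = 6.98 A.

I_p ≈ 6.98 A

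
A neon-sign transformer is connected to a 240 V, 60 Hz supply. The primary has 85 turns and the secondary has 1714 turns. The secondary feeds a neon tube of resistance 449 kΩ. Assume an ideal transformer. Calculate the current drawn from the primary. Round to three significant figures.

I_p ≈ 0.217 A

V_s = V_p × N_s/N_p = 240 × 1714/85 = 4839.5 V.
I_s = V_s/R = 4839.5/449000 = 0.010778 A.
For an ideal transformer I_p N_p = I_s N_s, so I_p = 0.010778 × 1714/85 = 0.217 A.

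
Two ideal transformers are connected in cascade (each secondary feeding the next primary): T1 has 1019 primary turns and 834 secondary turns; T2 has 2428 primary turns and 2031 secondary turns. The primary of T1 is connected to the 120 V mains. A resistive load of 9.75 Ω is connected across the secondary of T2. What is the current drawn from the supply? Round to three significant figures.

Secondary of T1: V = 120.00 × 834/1019 = 98.214 V.
Secondary of T2: V = 98.214 × 2031/2428 = 82.155 V.
I_load = 82.155/9.75 = 8.4262 A, so P_out = 82.155 × 8.4262 = 692.25 W.
All ideal ⇒ P_in = P_out, so I_supply = 692.25/120 = 5.77 A.

I_supply ≈ 5.77 A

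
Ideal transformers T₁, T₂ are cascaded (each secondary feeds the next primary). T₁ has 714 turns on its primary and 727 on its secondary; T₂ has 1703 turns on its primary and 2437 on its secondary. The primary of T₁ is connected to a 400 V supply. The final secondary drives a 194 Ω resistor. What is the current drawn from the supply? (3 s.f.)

Secondary of T₁: V = 400.00 × 727/714 = 407.28 V.
Secondary of T₂: V = 407.28 × 2437/1703 = 582.82 V.
I_load = 582.82/194 = 3.0042 A, so P_out = 582.82 × 3.0042 = 1750.9 W.
All ideal ⇒ P_in = P_out, so I_supply = 1750.9/400 = 4.38 A.

I_supply ≈ 4.38 A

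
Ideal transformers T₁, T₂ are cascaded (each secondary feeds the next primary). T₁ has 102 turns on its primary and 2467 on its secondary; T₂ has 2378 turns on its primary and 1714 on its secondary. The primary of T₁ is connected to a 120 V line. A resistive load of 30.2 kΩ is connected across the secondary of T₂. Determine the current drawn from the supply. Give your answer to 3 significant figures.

I_supply ≈ 1.21 A

After T₁: V = 120.00 × 2467/102 = 2902.4 V.
After T₂: V = 2902.4 × 1714/2378 = 2091.9 V.
I_load = 2091.9/30200 = 0.069270 A, so P_out = 2091.9 × 0.069270 = 144.91 W.
All ideal ⇒ P_in = P_out, so I_supply = 144.91/120 = 1.21 A.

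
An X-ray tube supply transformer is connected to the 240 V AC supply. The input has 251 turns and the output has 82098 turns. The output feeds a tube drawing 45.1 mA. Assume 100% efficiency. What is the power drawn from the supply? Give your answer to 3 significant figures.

I_in = I_out × N_out/N_in = 0.0451 × 82098/251 = 14.751 A.
P = V_in I_in = 240 × 14.751 = 3540 W.

P ≈ 3540 W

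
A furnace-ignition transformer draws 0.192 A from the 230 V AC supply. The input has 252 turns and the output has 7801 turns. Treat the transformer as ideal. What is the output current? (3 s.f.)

I_out ≈ 0.00620 A

I_out/I_in = N_in/N_out, so I_out = 0.192 × 252/7801 = 0.00620 A.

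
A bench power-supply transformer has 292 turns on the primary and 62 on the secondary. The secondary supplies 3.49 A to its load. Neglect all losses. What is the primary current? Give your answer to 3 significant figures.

I_p ≈ 0.741 A

For an ideal transformer I_p/I_s = N_s/N_p, so I_p = 3.49 × 62/292 = 0.741 A.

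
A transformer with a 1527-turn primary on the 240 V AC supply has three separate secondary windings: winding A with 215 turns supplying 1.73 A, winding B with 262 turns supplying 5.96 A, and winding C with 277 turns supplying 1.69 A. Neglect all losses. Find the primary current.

V_A = 240 × 215/1527 = 33.792 V; V_B = 240 × 262/1527 = 41.179 V; V_C = 240 × 277/1527 = 43.536 V.
P_out = V_A I_A + V_B I_B + V_C I_C = 33.792×1.73 + 41.179×5.96 + 43.536×1.69 = 58.460 + 245.43 + 73.576 = 377.46 W.
Ideal ⇒ P_in = P_out, so I_p = P_out/V_p = 377.46/240 = 1.57 A.

I_p ≈ 1.57 A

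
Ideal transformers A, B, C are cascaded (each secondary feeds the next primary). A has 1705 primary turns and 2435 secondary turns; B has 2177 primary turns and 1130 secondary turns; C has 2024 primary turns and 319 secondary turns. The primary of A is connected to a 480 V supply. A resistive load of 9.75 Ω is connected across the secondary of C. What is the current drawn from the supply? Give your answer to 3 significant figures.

After A: V = 480.00 × 2435/1705 = 685.51 V.
After B: V = 685.51 × 1130/2177 = 355.82 V.
After C: V = 355.82 × 319/2024 = 56.081 V.
I_load = 56.081/9.75 = 5.7519 A, so P_out = 56.081 × 5.7519 = 322.57 W.
All ideal ⇒ P_in = P_out, so I_supply = 322.57/480 = 0.672 A.

I_supply ≈ 0.672 A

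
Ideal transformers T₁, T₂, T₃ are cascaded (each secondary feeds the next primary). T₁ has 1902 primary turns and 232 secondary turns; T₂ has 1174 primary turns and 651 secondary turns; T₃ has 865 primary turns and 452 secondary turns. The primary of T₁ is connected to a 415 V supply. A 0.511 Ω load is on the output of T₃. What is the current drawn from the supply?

After T₁: V = 415.00 × 232/1902 = 50.620 V.
After T₂: V = 50.620 × 651/1174 = 28.070 V.
After T₃: V = 28.070 × 452/865 = 14.668 V.
I_load = 14.668/0.511 = 28.704 A, so P_out = 14.668 × 28.704 = 421.02 W.
All ideal ⇒ P_in = P_out, so I_supply = 421.02/415 = 1.01 A.

I_supply ≈ 1.01 A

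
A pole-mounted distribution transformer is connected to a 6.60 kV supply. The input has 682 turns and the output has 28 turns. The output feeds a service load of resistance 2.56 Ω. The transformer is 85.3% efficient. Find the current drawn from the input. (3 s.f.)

V_out = 6600 × 28/682 = 270.97 V.
I_out = V_out/R = 270.97/2.56 = 105.85 A.
P_out = V_out I_out = 270.97 × 105.85 = 28681 W.
P_in = P_out/η = 28681/0.853 = 33624 W.
I_in = P_in/V_in = 33624/6600 = 5.09 A.

I_in ≈ 5.09 A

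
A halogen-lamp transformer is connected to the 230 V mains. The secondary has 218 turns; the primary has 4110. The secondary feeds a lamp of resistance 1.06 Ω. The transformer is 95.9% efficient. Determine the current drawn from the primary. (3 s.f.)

I_p ≈ 0.637 A

V_s = 230 × 218/4110 = 12.200 V.
I_s = V_s/R = 12.200/1.06 = 11.509 A.
P_out = V_s I_s = 12.200 × 11.509 = 140.40 W.
P_in = P_out/η = 140.40/0.959 = 146.41 W.
I_p = P_in/V_p = 146.41/230 = 0.637 A.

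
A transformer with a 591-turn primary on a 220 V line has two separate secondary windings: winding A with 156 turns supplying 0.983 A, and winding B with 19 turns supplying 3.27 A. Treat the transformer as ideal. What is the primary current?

V_A = 220 × 156/591 = 58.071 V; V_B = 220 × 19/591 = 7.0728 V.
P_out = V_A I_A + V_B I_B = 58.071×0.983 + 7.0728×3.27 = 57.084 + 23.128 = 80.212 W.
Ideal ⇒ P_in = P_out, so I_p = P_out/V_p = 80.212/220 = 0.365 A.

I_p ≈ 0.365 A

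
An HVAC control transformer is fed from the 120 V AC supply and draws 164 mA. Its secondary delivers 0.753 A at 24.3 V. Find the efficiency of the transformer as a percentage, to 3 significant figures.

P_in = 120 × 0.164 = 19.6800 W.
P_out = 24.3 × 0.753 = 18.2979 W.
η = P_out/P_in = 18.2979/19.6800 = 0.930.

η ≈ 93.0%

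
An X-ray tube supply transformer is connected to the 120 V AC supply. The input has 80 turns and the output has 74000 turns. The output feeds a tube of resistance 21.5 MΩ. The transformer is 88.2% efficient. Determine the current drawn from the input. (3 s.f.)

I_in ≈ 5.41 A

V_out = 120 × 74000/80 = 111000 V.
I_out = V_out/R = 111000/(2.15×10^7) = 0.0051628 A.
P_out = V_out I_out = 111000 × 0.0051628 = 573.07 W.
P_in = P_out/η = 573.07/0.882 = 649.74 W.
I_in = P_in/V_in = 649.74/120 = 5.41 A.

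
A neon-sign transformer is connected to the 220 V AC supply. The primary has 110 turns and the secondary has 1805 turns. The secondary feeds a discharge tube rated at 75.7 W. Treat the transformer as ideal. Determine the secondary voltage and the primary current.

V_s = V_p × N_s/N_p = 220 × 1805/110 = 3610.0 V.
I_s = P/V_s = 75.7/3610.0 = 0.020970 A.
I_p = I_s × N_s/N_p = 0.020970 × 1805/110 = 0.344 A.

V_s ≈ 3610 V, I_p ≈ 0.344 A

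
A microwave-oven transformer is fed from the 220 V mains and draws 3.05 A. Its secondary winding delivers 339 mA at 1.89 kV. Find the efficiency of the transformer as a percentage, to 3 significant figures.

η ≈ 95.5%

P_in = 220 × 3.05 = 671.000 W.
P_out = 1890 × 0.339 = 640.710 W.
η = P_out/P_in = 640.710/671.000 = 0.955.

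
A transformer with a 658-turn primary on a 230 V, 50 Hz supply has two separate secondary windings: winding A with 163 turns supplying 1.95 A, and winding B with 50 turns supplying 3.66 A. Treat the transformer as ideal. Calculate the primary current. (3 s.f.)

V_A = 230 × 163/658 = 56.976 V; V_B = 230 × 50/658 = 17.477 V.
P_out = V_A I_A + V_B I_B = 56.976×1.95 + 17.477×3.66 = 111.10 + 63.967 = 175.07 W.
Ideal ⇒ P_in = P_out, so I_p = P_out/V_p = 175.07/230 = 0.761 A.

I_p ≈ 0.761 A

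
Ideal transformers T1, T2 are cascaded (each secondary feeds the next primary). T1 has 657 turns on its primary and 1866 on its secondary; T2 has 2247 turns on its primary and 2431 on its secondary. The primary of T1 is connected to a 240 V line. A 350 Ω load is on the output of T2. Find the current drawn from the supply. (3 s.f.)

I_supply ≈ 6.47 A

After T1: V = 240.00 × 1866/657 = 681.64 V.
After T2: V = 681.64 × 2431/2247 = 737.46 V.
I_load = 737.46/350 = 2.1070 A, so P_out = 737.46 × 2.1070 = 1553.9 W.
All ideal ⇒ P_in = P_out, so I_supply = 1553.9/240 = 6.47 A.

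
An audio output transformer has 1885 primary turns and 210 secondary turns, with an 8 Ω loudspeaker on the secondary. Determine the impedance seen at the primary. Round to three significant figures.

Z_p ≈ 645 Ω

Z_p = (N_p/N_s)² × Z_s = (1885/210)² × 8 = 645 Ω.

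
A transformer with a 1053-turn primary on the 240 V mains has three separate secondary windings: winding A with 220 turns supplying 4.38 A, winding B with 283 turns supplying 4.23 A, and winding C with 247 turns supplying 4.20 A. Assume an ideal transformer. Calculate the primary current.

V_A = 240 × 220/1053 = 50.142 V; V_B = 240 × 283/1053 = 64.501 V; V_C = 240 × 247/1053 = 56.296 V.
P_out = V_A I_A + V_B I_B + V_C I_C = 50.142×4.38 + 64.501×4.23 + 56.296×4.20 = 219.62 + 272.84 + 236.44 = 728.91 W.
Ideal ⇒ P_in = P_out, so I_p = P_out/V_p = 728.91/240 = 3.04 A.

I_p ≈ 3.04 A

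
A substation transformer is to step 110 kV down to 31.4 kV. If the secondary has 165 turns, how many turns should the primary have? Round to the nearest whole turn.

N_p/N_s = V_p/V_s, so N_p = 165 × 110000/31400 = 578.0 ≈ 578 turns.

N_p = 578 turns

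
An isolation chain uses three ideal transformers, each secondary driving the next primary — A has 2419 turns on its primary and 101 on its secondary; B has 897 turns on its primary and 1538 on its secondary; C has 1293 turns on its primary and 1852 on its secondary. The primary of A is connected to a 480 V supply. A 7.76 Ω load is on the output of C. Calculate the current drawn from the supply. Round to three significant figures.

After A: V = 480.00 × 101/2419 = 20.041 V.
After B: V = 20.041 × 1538/897 = 34.363 V.
After C: V = 34.363 × 1852/1293 = 49.219 V.
I_load = 49.219/7.76 = 6.3427 A, so P_out = 49.219 × 6.3427 = 312.18 W.
All ideal ⇒ P_in = P_out, so I_supply = 312.18/480 = 0.650 A.

I_supply ≈ 0.650 A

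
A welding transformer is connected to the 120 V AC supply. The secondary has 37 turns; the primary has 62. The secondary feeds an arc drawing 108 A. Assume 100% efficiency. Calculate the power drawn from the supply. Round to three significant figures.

P ≈ 7730 W

I_p = I_s × N_s/N_p = 108 × 37/62 = 64.452 A.
P = V_p I_p = 120 × 64.452 = 7730 W.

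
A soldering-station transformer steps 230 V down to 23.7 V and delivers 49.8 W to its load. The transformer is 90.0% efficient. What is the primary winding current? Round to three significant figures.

P_in = P_out/η = 49.8/0.900 = 55.333 W.
I_p = P_in/V_p = 55.333/230 = 0.241 A.

I_p ≈ 0.241 A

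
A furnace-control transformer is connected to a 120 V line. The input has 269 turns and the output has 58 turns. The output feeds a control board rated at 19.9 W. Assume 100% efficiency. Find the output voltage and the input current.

V_out ≈ 25.9 V, I_in ≈ 0.166 A

V_out = V_in × N_out/N_in = 120 × 58/269 = 25.874 V.
I_out = P/V_out = 19.9/25.874 = 0.76912 A.
I_in = I_out × N_out/N_in = 0.76912 × 58/269 = 0.166 A.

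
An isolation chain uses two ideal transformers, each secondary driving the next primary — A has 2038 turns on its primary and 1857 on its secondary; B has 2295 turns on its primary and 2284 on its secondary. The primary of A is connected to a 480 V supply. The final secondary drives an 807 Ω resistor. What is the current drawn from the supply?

I_supply ≈ 0.489 A

After A: V = 480.00 × 1857/2038 = 437.37 V.
After B: V = 437.37 × 2284/2295 = 435.27 V.
I_load = 435.27/807 = 0.53937 A, so P_out = 435.27 × 0.53937 = 234.77 W.
All ideal ⇒ P_in = P_out, so I_supply = 234.77/480 = 0.489 A.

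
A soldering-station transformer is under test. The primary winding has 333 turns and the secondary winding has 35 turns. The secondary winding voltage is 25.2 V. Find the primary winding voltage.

V_p ≈ 240 V

V_p/V_s = N_p/N_s, so V_p = 25.2 × 333/35 = 240 V.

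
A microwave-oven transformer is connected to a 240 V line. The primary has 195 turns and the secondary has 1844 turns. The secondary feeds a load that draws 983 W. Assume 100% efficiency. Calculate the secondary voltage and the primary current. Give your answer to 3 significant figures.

V_s = V_p × N_s/N_p = 240 × 1844/195 = 2269.5 V.
I_s = P/V_s = 983/2269.5 = 0.43313 A.
I_p = I_s × N_s/N_p = 0.43313 × 1844/195 = 4.10 A.

V_s ≈ 2270 V, I_p ≈ 4.10 A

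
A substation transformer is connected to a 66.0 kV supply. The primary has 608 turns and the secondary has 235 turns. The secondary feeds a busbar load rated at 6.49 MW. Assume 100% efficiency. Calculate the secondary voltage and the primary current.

V_s = V_p × N_s/N_p = 66000 × 235/608 = 25510 V.
I_s = P/V_s = 6.49×10^6/25510 = 254.41 A.
I_p = I_s × N_s/N_p = 254.41 × 235/608 = 98.3 A.

V_s ≈ 25500 V, I_p ≈ 98.3 A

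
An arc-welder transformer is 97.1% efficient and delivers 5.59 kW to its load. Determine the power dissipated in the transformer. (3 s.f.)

P_in = P_out/η = 5590/0.971 = 5756.95 W.
P_loss = P_in − P_out = 5756.95 − 5590 = 167 W.

P_loss ≈ 167 W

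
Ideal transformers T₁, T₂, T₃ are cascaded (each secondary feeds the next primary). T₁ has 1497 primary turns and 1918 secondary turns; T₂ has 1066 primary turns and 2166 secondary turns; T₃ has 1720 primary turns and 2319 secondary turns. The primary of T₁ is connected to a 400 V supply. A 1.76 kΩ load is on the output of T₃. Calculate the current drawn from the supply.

I_supply ≈ 2.80 A

After T₁: V = 400.00 × 1918/1497 = 512.49 V.
After T₂: V = 512.49 × 2166/1066 = 1041.3 V.
After T₃: V = 1041.3 × 2319/1720 = 1404.0 V.
I_load = 1404.0/1760 = 0.79771 A, so P_out = 1404.0 × 0.79771 = 1120.0 W.
All ideal ⇒ P_in = P_out, so I_supply = 1120.0/400 = 2.80 A.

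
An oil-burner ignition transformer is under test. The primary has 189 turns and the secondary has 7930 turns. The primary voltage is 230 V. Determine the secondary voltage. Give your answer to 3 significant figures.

V_s ≈ 9650 V

V_s/V_p = N_s/N_p, so V_s = 230 × 7930/189 = 9650 V.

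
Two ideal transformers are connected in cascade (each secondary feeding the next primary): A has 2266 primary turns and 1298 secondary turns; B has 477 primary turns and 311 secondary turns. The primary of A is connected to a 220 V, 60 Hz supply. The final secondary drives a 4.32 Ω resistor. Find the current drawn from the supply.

After A: V = 220.00 × 1298/2266 = 126.02 V.
After B: V = 126.02 × 311/477 = 82.164 V.
I_load = 82.164/4.32 = 19.019 A, so P_out = 82.164 × 19.019 = 1562.7 W.
All ideal ⇒ P_in = P_out, so I_supply = 1562.7/220 = 7.10 A.

I_supply ≈ 7.10 A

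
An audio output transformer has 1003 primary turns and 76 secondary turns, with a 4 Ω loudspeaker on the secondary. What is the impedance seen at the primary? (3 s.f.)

Z_p ≈ 697 Ω

Z_p = (N_p/N_s)² × Z_s = (1003/76)² × 4 = 697 Ω.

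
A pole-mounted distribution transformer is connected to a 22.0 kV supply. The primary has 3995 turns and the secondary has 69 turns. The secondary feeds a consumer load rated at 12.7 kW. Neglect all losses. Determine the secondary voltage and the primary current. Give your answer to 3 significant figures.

V_s ≈ 380 V, I_p ≈ 0.577 A

V_s = V_p × N_s/N_p = 22000 × 69/3995 = 379.97 V.
I_s = P/V_s = 12700/379.97 = 33.423 A.
I_p = I_s × N_s/N_p = 33.423 × 69/3995 = 0.577 A.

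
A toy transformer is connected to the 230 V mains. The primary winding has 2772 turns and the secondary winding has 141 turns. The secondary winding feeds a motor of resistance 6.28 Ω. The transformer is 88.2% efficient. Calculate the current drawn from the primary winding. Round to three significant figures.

I_p ≈ 0.107 A

V_s = 230 × 141/2772 = 11.699 V.
I_s = V_s/R = 11.699/6.28 = 1.8629 A.
P_out = V_s I_s = 11.699 × 1.8629 = 21.795 W.
P_in = P_out/η = 21.795/0.882 = 24.710 W.
I_p = P_in/V_p = 24.710/230 = 0.107 A.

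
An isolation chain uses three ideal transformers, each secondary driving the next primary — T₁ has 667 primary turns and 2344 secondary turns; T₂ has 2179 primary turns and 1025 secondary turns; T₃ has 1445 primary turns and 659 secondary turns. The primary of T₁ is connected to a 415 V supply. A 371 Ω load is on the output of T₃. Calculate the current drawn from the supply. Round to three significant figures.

I_supply ≈ 0.636 A

After T₁: V = 415.00 × 2344/667 = 1458.4 V.
After T₂: V = 1458.4 × 1025/2179 = 686.04 V.
After T₃: V = 686.04 × 659/1445 = 312.87 V.
I_load = 312.87/371 = 0.84332 A, so P_out = 312.87 × 0.84332 = 263.85 W.
All ideal ⇒ P_in = P_out, so I_supply = 263.85/415 = 0.636 A.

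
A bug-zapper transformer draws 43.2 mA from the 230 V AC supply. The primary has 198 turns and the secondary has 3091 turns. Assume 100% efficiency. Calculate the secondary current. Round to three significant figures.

I_s ≈ 0.00277 A

I_s/I_p = N_p/N_s, so I_s = 0.0432 × 198/3091 = 0.00277 A.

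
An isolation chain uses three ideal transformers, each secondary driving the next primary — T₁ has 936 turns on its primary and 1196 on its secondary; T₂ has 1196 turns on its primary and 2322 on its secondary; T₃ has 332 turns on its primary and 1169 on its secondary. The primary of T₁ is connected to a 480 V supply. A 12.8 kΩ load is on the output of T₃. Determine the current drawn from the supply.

After T₁: V = 480.00 × 1196/936 = 613.33 V.
After T₂: V = 613.33 × 2322/1196 = 1190.8 V.
After T₃: V = 1190.8 × 1169/332 = 4192.8 V.
I_load = 4192.8/12800 = 0.32756 A, so P_out = 4192.8 × 0.32756 = 1373.4 W.
All ideal ⇒ P_in = P_out, so I_supply = 1373.4/480 = 2.86 A.

I_supply ≈ 2.86 A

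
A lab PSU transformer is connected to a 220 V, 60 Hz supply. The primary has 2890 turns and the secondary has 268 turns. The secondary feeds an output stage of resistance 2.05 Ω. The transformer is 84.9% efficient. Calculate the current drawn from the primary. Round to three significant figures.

I_p ≈ 1.09 A

V_s = 220 × 268/2890 = 20.401 V.
I_s = V_s/R = 20.401/2.05 = 9.9519 A.
P_out = V_s I_s = 20.401 × 9.9519 = 203.03 W.
P_in = P_out/η = 203.03/0.849 = 239.14 W.
I_p = P_in/V_p = 239.14/220 = 1.09 A.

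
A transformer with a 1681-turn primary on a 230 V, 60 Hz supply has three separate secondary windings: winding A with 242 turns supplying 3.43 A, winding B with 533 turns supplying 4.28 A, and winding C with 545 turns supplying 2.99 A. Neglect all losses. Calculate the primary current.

V_A = 230 × 242/1681 = 33.111 V; V_B = 230 × 533/1681 = 72.927 V; V_C = 230 × 545/1681 = 74.569 V.
P_out = V_A I_A + V_B I_B + V_C I_C = 33.111×3.43 + 72.927×4.28 + 74.569×2.99 = 113.57 + 312.13 + 222.96 = 648.66 W.
Ideal ⇒ P_in = P_out, so I_p = P_out/V_p = 648.66/230 = 2.82 A.

I_p ≈ 2.82 A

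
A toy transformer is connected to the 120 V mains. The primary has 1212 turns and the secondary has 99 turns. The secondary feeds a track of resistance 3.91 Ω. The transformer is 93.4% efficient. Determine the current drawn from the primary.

I_p ≈ 0.219 A

V_s = 120 × 99/1212 = 9.8020 V.
I_s = V_s/R = 9.8020/3.91 = 2.5069 A.
P_out = V_s I_s = 9.8020 × 2.5069 = 24.573 W.
P_in = P_out/η = 24.573/0.934 = 26.309 W.
I_p = P_in/V_p = 26.309/120 = 0.219 A.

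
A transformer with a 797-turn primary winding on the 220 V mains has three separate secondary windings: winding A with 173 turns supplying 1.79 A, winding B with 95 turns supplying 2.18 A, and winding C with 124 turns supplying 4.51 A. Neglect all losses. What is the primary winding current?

I_p ≈ 1.35 A

V_A = 220 × 173/797 = 47.754 V; V_B = 220 × 95/797 = 26.223 V; V_C = 220 × 124/797 = 34.228 V.
P_out = V_A I_A + V_B I_B + V_C I_C = 47.754×1.79 + 26.223×2.18 + 34.228×4.51 = 85.480 + 57.167 + 154.37 = 297.02 W.
Ideal ⇒ P_in = P_out, so I_p = P_out/V_p = 297.02/220 = 1.35 A.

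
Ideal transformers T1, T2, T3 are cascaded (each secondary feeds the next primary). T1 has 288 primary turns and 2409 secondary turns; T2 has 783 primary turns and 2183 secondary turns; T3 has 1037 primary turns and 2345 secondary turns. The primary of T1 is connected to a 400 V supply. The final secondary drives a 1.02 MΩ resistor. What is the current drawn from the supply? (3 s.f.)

Secondary of T1: V = 400.00 × 2409/288 = 3345.8 V.
Secondary of T2: V = 3345.8 × 2183/783 = 9328.2 V.
Secondary of T3: V = 9328.2 × 2345/1037 = 21094 V.
I_load = 21094/(1.02×10^6) = 0.020680 A, so P_out = 21094 × 0.020680 = 436.24 W.
All ideal ⇒ P_in = P_out, so I_supply = 436.24/400 = 1.09 A.

I_supply ≈ 1.09 A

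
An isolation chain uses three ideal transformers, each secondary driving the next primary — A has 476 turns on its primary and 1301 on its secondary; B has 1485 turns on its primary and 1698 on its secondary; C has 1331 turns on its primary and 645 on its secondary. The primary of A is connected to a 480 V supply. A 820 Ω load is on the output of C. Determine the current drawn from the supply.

I_supply ≈ 1.34 A

After A: V = 480.00 × 1301/476 = 1311.9 V.
After B: V = 1311.9 × 1698/1485 = 1500.1 V.
After C: V = 1500.1 × 645/1331 = 726.95 V.
I_load = 726.95/820 = 0.88652 A, so P_out = 726.95 × 0.88652 = 644.46 W.
All ideal ⇒ P_in = P_out, so I_supply = 644.46/480 = 1.34 A.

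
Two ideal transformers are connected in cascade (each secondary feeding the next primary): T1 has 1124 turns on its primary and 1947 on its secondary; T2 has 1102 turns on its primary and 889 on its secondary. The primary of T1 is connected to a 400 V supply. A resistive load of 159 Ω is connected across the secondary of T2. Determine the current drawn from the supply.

Secondary of T1: V = 400.00 × 1947/1124 = 692.88 V.
Secondary of T2: V = 692.88 × 889/1102 = 558.96 V.
I_load = 558.96/159 = 3.5155 A, so P_out = 558.96 × 3.5155 = 1965.0 W.
All ideal ⇒ P_in = P_out, so I_supply = 1965.0/400 = 4.91 A.

I_supply ≈ 4.91 A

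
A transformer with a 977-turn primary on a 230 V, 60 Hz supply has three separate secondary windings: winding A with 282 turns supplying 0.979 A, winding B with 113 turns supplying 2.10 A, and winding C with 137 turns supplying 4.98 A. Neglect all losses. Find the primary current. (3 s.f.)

V_A = 230 × 282/977 = 66.387 V; V_B = 230 × 113/977 = 26.602 V; V_C = 230 × 137/977 = 32.252 V.
P_out = V_A I_A + V_B I_B + V_C I_C = 66.387×0.979 + 26.602×2.10 + 32.252×4.98 = 64.993 + 55.864 + 160.61 = 281.47 W.
Ideal ⇒ P_in = P_out, so I_p = P_out/V_p = 281.47/230 = 1.22 A.

I_p ≈ 1.22 A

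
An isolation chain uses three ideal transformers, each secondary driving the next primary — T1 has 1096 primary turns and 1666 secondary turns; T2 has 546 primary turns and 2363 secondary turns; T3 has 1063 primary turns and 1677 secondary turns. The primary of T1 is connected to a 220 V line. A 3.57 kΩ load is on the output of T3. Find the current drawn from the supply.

After T1: V = 220.00 × 1666/1096 = 334.42 V.
After T2: V = 334.42 × 2363/546 = 1447.3 V.
After T3: V = 1447.3 × 1677/1063 = 2283.3 V.
I_load = 2283.3/3570 = 0.63957 A, so P_out = 2283.3 × 0.63957 = 1460.3 W.
All ideal ⇒ P_in = P_out, so I_supply = 1460.3/220 = 6.64 A.

I_supply ≈ 6.64 A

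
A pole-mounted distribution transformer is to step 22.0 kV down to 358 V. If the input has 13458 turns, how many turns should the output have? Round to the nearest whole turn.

N_out = 219 turns

N_out/N_in = V_out/V_in, so N_out = 13458 × 358/22000 = 219.0 ≈ 219 turns.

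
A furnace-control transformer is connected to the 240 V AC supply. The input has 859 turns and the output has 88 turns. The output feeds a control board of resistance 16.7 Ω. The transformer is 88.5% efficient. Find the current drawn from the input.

I_in ≈ 0.170 A

V_out = 240 × 88/859 = 24.587 V.
I_out = V_out/R = 24.587/16.7 = 1.4723 A.
P_out = V_out I_out = 24.587 × 1.4723 = 36.198 W.
P_in = P_out/η = 36.198/0.885 = 40.902 W.
I_in = P_in/V_in = 40.902/240 = 0.170 A.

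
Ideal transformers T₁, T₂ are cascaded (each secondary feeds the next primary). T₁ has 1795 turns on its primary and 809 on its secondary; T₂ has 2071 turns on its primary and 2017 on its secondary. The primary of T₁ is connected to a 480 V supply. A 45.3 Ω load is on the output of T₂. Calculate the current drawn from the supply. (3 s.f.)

Secondary of T₁: V = 480.00 × 809/1795 = 216.33 V.
Secondary of T₂: V = 216.33 × 2017/2071 = 210.69 V.
I_load = 210.69/45.3 = 4.6511 A, so P_out = 210.69 × 4.6511 = 979.95 W.
All ideal ⇒ P_in = P_out, so I_supply = 979.95/480 = 2.04 A.

I_supply ≈ 2.04 A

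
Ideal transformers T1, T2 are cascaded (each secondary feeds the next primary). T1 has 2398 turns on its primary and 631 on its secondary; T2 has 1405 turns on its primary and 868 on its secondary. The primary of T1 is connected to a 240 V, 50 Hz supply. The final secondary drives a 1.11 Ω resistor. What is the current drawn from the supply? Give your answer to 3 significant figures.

I_supply ≈ 5.71 A

After T1: V = 240.00 × 631/2398 = 63.153 V.
After T2: V = 63.153 × 868/1405 = 39.015 V.
I_load = 39.015/1.11 = 35.149 A, so P_out = 39.015 × 35.149 = 1371.3 W.
All ideal ⇒ P_in = P_out, so I_supply = 1371.3/240 = 5.71 A.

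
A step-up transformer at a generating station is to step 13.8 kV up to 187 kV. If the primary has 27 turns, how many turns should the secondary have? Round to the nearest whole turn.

N_s/N_p = V_s/V_p, so N_s = 27 × 187000/13800 = 365.9 ≈ 366 turns.

N_s = 366 turns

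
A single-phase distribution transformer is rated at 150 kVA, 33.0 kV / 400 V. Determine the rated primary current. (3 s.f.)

I_p = S/V_p = 150000/33000 = 4.55 A.

I_p ≈ 4.55 A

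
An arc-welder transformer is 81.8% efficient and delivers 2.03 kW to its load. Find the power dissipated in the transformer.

P_in = P_out/η = 2030/0.818 = 2481.66 W.
P_loss = P_in − P_out = 2481.66 − 2030 = 452 W.

P_loss ≈ 452 W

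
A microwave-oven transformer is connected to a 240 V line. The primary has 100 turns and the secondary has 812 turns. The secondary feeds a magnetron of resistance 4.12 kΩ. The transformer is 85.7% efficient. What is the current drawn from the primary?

V_s = 240 × 812/100 = 1948.8 V.
I_s = V_s/R = 1948.8/4120 = 0.47301 A.
P_out = V_s I_s = 1948.8 × 0.47301 = 921.80 W.
P_in = P_out/η = 921.80/0.857 = 1075.6 W.
I_p = P_in/V_p = 1075.6/240 = 4.48 A.

I_p ≈ 4.48 A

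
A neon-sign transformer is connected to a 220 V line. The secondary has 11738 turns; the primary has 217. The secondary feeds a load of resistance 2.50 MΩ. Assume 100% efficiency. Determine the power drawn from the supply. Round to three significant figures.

P ≈ 56.6 W

V_s = V_p × N_s/N_p = 220 × 11738/217 = 11900 V.
I_s = V_s/R = 11900/(2.50×10^6) = 0.0047601 A.
I_p = I_s × N_s/N_p = 0.0047601 × 11738/217 = 0.25748 A.
P = V_p I_p = 220 × 0.25748 = 56.6 W.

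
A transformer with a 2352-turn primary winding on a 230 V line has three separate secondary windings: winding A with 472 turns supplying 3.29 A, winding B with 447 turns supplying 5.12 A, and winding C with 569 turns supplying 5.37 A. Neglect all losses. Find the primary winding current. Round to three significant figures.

I_p ≈ 2.93 A

V_A = 230 × 472/2352 = 46.156 V; V_B = 230 × 447/2352 = 43.712 V; V_C = 230 × 569/2352 = 55.642 V.
P_out = V_A I_A + V_B I_B + V_C I_C = 46.156×3.29 + 43.712×5.12 + 55.642×5.37 = 151.85 + 223.80 + 298.80 = 674.46 W.
Ideal ⇒ P_in = P_out, so I_p = P_out/V_p = 674.46/230 = 2.93 A.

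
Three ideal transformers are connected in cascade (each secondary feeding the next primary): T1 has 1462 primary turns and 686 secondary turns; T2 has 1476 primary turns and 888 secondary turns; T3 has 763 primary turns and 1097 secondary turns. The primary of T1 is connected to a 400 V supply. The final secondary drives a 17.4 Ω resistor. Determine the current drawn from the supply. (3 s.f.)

I_supply ≈ 3.79 A

Secondary of T1: V = 400.00 × 686/1462 = 187.69 V.
Secondary of T2: V = 187.69 × 888/1476 = 112.92 V.
Secondary of T3: V = 112.92 × 1097/763 = 162.35 V.
I_load = 162.35/17.4 = 9.3303 A, so P_out = 162.35 × 9.3303 = 1514.8 W.
All ideal ⇒ P_in = P_out, so I_supply = 1514.8/400 = 3.79 A.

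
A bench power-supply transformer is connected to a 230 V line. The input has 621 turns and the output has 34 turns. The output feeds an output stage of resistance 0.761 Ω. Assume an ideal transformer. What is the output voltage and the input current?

V_out = V_in × N_out/N_in = 230 × 34/621 = 12.593 V.
I_out = V_out/R = 12.593/0.761 = 16.547 A.
I_in = I_out × N_out/N_in = 16.547 × 34/621 = 0.906 A.

V_out ≈ 12.6 V, I_in ≈ 0.906 A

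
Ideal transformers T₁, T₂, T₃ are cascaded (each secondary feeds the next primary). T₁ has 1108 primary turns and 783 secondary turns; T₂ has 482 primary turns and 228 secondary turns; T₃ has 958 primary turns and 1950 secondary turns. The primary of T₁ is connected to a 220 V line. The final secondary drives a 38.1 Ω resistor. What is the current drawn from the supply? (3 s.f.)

After T₁: V = 220.00 × 783/1108 = 155.47 V.
After T₂: V = 155.47 × 228/482 = 73.542 V.
After T₃: V = 73.542 × 1950/958 = 149.69 V.
I_load = 149.69/38.1 = 3.9290 A, so P_out = 149.69 × 3.9290 = 588.14 W.
All ideal ⇒ P_in = P_out, so I_supply = 588.14/220 = 2.67 A.

I_supply ≈ 2.67 A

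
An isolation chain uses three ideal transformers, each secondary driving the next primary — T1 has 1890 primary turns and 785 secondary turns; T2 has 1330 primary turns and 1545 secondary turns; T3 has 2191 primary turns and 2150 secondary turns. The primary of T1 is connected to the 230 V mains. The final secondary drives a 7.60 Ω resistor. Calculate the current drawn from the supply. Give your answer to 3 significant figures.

I_supply ≈ 6.78 A

After T1: V = 230.00 × 785/1890 = 95.529 V.
After T2: V = 95.529 × 1545/1330 = 110.97 V.
After T3: V = 110.97 × 2150/2191 = 108.90 V.
I_load = 108.90/7.60 = 14.328 A, so P_out = 108.90 × 14.328 = 1560.3 W.
All ideal ⇒ P_in = P_out, so I_supply = 1560.3/230 = 6.78 A.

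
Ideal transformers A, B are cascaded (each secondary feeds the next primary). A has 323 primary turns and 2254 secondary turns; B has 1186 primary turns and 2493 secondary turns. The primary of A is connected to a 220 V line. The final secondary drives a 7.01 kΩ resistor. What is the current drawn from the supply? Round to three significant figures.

I_supply ≈ 6.75 A

After A: V = 220.00 × 2254/323 = 1535.2 V.
After B: V = 1535.2 × 2493/1186 = 3227.1 V.
I_load = 3227.1/7010 = 0.46036 A, so P_out = 3227.1 × 0.46036 = 1485.6 W.
All ideal ⇒ P_in = P_out, so I_supply = 1485.6/220 = 6.75 A.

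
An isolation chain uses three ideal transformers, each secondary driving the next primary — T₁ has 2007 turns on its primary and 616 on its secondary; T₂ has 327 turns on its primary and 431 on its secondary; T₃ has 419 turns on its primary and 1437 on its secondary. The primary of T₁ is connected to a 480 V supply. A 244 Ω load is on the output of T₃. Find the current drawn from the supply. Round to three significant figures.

I_supply ≈ 3.79 A

After T₁: V = 480.00 × 616/2007 = 147.32 V.
After T₂: V = 147.32 × 431/327 = 194.18 V.
After T₃: V = 194.18 × 1437/419 = 665.96 V.
I_load = 665.96/244 = 2.7293 A, so P_out = 665.96 × 2.7293 = 1817.6 W.
All ideal ⇒ P_in = P_out, so I_supply = 1817.6/480 = 3.79 A.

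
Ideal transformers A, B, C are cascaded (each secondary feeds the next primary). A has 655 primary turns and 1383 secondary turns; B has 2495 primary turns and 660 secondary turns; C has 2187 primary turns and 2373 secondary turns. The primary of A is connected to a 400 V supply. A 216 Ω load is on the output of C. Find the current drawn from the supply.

After A: V = 400.00 × 1383/655 = 844.58 V.
After B: V = 844.58 × 660/2495 = 223.42 V.
After C: V = 223.42 × 2373/2187 = 242.42 V.
I_load = 242.42/216 = 1.1223 A, so P_out = 242.42 × 1.1223 = 272.06 W.
All ideal ⇒ P_in = P_out, so I_supply = 272.06/400 = 0.680 A.

I_supply ≈ 0.680 A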